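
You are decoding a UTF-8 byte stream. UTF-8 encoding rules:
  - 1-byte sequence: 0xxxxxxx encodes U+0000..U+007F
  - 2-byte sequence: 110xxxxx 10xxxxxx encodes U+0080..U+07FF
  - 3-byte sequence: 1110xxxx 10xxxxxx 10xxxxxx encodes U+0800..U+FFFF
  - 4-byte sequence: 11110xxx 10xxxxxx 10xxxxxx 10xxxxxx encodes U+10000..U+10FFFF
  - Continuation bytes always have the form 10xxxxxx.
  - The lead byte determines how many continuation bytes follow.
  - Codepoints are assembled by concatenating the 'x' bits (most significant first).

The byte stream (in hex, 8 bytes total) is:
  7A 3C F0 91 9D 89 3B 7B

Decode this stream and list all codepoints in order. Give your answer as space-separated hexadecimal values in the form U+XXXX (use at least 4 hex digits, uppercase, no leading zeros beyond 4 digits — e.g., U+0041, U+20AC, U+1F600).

Answer: U+007A U+003C U+11749 U+003B U+007B

Derivation:
Byte[0]=7A: 1-byte ASCII. cp=U+007A
Byte[1]=3C: 1-byte ASCII. cp=U+003C
Byte[2]=F0: 4-byte lead, need 3 cont bytes. acc=0x0
Byte[3]=91: continuation. acc=(acc<<6)|0x11=0x11
Byte[4]=9D: continuation. acc=(acc<<6)|0x1D=0x45D
Byte[5]=89: continuation. acc=(acc<<6)|0x09=0x11749
Completed: cp=U+11749 (starts at byte 2)
Byte[6]=3B: 1-byte ASCII. cp=U+003B
Byte[7]=7B: 1-byte ASCII. cp=U+007B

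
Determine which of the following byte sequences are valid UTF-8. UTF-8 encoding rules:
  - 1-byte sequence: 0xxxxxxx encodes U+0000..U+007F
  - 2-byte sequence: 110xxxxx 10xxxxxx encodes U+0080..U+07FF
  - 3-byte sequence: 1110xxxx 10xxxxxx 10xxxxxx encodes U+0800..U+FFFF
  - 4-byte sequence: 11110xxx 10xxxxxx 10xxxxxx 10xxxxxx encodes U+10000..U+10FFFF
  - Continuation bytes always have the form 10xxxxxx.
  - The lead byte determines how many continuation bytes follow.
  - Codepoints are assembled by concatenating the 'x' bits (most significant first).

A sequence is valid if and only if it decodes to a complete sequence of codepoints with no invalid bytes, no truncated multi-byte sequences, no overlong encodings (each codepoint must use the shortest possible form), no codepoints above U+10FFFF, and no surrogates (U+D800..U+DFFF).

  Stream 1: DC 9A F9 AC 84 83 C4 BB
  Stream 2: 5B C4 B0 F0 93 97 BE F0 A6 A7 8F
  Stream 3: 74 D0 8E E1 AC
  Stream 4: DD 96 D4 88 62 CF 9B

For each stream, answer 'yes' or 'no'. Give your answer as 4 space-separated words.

Answer: no yes no yes

Derivation:
Stream 1: error at byte offset 2. INVALID
Stream 2: decodes cleanly. VALID
Stream 3: error at byte offset 5. INVALID
Stream 4: decodes cleanly. VALID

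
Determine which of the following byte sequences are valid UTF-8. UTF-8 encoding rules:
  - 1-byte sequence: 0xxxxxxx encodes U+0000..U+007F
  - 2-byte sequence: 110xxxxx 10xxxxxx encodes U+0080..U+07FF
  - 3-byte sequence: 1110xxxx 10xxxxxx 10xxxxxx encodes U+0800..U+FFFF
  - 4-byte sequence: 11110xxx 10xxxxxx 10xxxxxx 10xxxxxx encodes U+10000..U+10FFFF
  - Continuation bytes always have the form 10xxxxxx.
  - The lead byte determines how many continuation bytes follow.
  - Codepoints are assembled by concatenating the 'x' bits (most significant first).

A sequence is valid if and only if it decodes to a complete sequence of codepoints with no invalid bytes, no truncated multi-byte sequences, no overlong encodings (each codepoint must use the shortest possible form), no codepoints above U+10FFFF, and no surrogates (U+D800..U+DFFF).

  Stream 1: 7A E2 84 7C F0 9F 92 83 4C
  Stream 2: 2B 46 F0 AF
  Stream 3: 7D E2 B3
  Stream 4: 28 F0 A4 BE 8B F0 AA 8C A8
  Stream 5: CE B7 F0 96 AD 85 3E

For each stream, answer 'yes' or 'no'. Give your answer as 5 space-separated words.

Stream 1: error at byte offset 3. INVALID
Stream 2: error at byte offset 4. INVALID
Stream 3: error at byte offset 3. INVALID
Stream 4: decodes cleanly. VALID
Stream 5: decodes cleanly. VALID

Answer: no no no yes yes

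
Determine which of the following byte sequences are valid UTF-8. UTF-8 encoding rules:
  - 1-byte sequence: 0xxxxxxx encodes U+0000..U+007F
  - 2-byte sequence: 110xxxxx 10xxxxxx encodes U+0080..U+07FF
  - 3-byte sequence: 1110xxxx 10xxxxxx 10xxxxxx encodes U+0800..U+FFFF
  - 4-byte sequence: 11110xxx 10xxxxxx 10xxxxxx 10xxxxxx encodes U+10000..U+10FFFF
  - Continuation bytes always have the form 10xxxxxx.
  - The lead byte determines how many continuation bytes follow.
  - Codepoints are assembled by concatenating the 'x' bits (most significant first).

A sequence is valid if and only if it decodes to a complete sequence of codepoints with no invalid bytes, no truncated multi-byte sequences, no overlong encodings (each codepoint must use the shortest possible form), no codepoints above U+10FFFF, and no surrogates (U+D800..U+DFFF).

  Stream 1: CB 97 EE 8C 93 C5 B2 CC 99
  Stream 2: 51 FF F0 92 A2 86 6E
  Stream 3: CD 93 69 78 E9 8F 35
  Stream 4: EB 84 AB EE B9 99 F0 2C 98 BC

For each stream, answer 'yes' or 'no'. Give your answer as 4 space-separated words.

Stream 1: decodes cleanly. VALID
Stream 2: error at byte offset 1. INVALID
Stream 3: error at byte offset 6. INVALID
Stream 4: error at byte offset 7. INVALID

Answer: yes no no no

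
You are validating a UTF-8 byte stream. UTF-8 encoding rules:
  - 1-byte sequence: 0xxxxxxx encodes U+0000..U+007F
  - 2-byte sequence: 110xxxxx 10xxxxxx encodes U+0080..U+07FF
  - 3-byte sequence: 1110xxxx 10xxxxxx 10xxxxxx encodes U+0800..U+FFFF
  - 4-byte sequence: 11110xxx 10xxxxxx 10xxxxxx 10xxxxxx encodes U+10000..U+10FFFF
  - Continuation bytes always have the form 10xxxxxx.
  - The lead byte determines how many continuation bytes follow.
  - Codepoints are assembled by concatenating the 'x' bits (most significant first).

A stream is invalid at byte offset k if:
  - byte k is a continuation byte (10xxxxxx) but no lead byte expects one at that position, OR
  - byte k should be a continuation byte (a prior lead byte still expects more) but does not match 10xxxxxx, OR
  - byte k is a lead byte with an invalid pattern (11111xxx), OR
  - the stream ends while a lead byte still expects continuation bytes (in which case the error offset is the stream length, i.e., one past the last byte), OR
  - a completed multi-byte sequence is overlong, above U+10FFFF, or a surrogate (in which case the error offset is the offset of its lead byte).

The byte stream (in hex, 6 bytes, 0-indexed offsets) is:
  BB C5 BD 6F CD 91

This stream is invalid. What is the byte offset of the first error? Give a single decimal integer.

Byte[0]=BB: INVALID lead byte (not 0xxx/110x/1110/11110)

Answer: 0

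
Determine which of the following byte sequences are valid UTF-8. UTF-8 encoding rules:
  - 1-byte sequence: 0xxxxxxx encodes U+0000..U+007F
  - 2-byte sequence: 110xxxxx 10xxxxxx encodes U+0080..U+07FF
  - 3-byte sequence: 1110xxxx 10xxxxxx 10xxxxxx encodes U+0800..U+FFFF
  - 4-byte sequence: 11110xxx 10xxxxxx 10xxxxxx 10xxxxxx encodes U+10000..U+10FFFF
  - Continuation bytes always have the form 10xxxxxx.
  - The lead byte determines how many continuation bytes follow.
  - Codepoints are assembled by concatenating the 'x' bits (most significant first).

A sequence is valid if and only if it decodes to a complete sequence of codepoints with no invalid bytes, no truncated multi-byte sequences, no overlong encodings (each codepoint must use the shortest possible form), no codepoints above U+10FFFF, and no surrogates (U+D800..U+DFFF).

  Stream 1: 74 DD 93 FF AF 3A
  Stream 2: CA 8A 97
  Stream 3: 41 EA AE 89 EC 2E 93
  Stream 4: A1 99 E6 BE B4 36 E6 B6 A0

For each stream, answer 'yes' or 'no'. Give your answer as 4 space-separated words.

Answer: no no no no

Derivation:
Stream 1: error at byte offset 3. INVALID
Stream 2: error at byte offset 2. INVALID
Stream 3: error at byte offset 5. INVALID
Stream 4: error at byte offset 0. INVALID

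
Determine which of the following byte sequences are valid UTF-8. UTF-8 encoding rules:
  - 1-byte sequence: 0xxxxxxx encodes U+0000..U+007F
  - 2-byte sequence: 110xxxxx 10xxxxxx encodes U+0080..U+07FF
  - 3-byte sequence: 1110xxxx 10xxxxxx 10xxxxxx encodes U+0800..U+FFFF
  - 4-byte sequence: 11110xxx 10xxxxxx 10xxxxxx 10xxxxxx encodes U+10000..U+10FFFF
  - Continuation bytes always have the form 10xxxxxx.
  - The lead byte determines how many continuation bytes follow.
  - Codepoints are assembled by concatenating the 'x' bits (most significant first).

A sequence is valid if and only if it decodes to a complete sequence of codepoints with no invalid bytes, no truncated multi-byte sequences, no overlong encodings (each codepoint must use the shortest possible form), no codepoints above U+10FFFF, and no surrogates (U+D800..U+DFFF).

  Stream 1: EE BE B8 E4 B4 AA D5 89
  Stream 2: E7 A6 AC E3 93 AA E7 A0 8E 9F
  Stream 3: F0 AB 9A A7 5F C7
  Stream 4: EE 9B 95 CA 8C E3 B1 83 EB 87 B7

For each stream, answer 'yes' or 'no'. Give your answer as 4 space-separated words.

Answer: yes no no yes

Derivation:
Stream 1: decodes cleanly. VALID
Stream 2: error at byte offset 9. INVALID
Stream 3: error at byte offset 6. INVALID
Stream 4: decodes cleanly. VALID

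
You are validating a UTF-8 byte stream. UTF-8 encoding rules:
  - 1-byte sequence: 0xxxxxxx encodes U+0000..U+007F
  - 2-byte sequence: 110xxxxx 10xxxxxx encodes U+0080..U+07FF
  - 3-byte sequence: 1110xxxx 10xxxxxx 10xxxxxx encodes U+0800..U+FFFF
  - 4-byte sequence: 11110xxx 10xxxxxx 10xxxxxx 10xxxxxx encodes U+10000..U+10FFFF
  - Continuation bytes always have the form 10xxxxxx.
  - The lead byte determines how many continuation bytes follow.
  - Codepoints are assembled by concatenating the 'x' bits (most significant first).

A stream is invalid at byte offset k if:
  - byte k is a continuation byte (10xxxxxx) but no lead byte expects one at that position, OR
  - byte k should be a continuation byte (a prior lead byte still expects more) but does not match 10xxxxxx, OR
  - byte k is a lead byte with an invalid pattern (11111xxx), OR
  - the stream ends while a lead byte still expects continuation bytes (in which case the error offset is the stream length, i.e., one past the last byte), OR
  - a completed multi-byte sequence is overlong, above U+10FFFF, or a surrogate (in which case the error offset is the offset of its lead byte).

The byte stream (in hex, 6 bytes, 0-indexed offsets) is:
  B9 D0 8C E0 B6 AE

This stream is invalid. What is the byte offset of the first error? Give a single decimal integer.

Byte[0]=B9: INVALID lead byte (not 0xxx/110x/1110/11110)

Answer: 0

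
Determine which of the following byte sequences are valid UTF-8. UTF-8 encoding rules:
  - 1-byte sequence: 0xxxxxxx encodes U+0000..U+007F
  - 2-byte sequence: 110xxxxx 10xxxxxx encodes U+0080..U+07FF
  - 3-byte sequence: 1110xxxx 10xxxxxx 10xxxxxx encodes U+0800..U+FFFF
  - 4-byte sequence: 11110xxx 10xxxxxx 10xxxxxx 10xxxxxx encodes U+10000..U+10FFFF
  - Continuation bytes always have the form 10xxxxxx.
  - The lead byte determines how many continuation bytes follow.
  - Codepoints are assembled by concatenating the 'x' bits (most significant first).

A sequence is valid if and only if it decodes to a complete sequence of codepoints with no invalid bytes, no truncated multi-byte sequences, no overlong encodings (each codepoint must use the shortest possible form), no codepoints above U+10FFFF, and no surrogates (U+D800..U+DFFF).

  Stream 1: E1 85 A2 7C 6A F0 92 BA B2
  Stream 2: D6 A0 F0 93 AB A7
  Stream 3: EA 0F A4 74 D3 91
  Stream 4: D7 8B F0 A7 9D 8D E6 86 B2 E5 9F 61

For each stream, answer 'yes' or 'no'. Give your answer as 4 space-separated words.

Answer: yes yes no no

Derivation:
Stream 1: decodes cleanly. VALID
Stream 2: decodes cleanly. VALID
Stream 3: error at byte offset 1. INVALID
Stream 4: error at byte offset 11. INVALID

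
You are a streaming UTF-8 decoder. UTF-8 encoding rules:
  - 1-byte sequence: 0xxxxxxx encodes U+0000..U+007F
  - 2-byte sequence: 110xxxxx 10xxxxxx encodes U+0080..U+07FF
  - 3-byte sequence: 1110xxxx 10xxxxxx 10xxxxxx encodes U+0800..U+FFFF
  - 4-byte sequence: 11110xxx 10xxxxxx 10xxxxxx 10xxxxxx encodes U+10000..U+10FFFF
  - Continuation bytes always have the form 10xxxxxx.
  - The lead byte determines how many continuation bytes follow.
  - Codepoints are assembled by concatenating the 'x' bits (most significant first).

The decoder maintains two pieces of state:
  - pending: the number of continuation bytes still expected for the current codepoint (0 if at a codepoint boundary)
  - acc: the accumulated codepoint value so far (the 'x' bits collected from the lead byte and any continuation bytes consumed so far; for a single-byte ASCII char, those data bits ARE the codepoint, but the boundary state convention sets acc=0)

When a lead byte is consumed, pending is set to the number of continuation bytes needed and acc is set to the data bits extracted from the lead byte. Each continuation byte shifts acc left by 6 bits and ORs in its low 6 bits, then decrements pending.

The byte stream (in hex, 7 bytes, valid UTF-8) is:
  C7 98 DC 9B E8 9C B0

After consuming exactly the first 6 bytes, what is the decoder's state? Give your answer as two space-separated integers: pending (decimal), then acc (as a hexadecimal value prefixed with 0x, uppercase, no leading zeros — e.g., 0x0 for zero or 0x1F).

Byte[0]=C7: 2-byte lead. pending=1, acc=0x7
Byte[1]=98: continuation. acc=(acc<<6)|0x18=0x1D8, pending=0
Byte[2]=DC: 2-byte lead. pending=1, acc=0x1C
Byte[3]=9B: continuation. acc=(acc<<6)|0x1B=0x71B, pending=0
Byte[4]=E8: 3-byte lead. pending=2, acc=0x8
Byte[5]=9C: continuation. acc=(acc<<6)|0x1C=0x21C, pending=1

Answer: 1 0x21C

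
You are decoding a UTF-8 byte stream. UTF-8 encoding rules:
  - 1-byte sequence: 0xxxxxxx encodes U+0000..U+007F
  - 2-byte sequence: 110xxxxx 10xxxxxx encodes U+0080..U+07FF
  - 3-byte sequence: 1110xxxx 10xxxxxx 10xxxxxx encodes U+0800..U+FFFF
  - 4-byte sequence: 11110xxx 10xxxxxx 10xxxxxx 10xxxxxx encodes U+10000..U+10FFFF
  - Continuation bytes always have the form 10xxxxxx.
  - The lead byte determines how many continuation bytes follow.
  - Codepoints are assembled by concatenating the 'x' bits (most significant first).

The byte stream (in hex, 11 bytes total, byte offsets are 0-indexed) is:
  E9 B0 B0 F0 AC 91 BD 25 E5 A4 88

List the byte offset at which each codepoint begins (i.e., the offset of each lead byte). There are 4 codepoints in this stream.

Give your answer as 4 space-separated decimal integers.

Answer: 0 3 7 8

Derivation:
Byte[0]=E9: 3-byte lead, need 2 cont bytes. acc=0x9
Byte[1]=B0: continuation. acc=(acc<<6)|0x30=0x270
Byte[2]=B0: continuation. acc=(acc<<6)|0x30=0x9C30
Completed: cp=U+9C30 (starts at byte 0)
Byte[3]=F0: 4-byte lead, need 3 cont bytes. acc=0x0
Byte[4]=AC: continuation. acc=(acc<<6)|0x2C=0x2C
Byte[5]=91: continuation. acc=(acc<<6)|0x11=0xB11
Byte[6]=BD: continuation. acc=(acc<<6)|0x3D=0x2C47D
Completed: cp=U+2C47D (starts at byte 3)
Byte[7]=25: 1-byte ASCII. cp=U+0025
Byte[8]=E5: 3-byte lead, need 2 cont bytes. acc=0x5
Byte[9]=A4: continuation. acc=(acc<<6)|0x24=0x164
Byte[10]=88: continuation. acc=(acc<<6)|0x08=0x5908
Completed: cp=U+5908 (starts at byte 8)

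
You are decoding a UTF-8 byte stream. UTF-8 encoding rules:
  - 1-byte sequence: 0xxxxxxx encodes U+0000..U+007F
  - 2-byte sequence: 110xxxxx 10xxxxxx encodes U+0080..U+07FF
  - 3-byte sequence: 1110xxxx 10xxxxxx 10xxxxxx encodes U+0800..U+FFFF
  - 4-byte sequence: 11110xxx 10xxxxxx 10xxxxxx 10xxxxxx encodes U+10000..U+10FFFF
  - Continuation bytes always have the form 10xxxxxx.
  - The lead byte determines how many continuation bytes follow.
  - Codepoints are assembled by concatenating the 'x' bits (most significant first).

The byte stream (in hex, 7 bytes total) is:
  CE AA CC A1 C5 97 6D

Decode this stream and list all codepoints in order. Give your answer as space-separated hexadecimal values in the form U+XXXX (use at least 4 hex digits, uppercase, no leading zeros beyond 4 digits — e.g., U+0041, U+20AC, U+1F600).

Answer: U+03AA U+0321 U+0157 U+006D

Derivation:
Byte[0]=CE: 2-byte lead, need 1 cont bytes. acc=0xE
Byte[1]=AA: continuation. acc=(acc<<6)|0x2A=0x3AA
Completed: cp=U+03AA (starts at byte 0)
Byte[2]=CC: 2-byte lead, need 1 cont bytes. acc=0xC
Byte[3]=A1: continuation. acc=(acc<<6)|0x21=0x321
Completed: cp=U+0321 (starts at byte 2)
Byte[4]=C5: 2-byte lead, need 1 cont bytes. acc=0x5
Byte[5]=97: continuation. acc=(acc<<6)|0x17=0x157
Completed: cp=U+0157 (starts at byte 4)
Byte[6]=6D: 1-byte ASCII. cp=U+006D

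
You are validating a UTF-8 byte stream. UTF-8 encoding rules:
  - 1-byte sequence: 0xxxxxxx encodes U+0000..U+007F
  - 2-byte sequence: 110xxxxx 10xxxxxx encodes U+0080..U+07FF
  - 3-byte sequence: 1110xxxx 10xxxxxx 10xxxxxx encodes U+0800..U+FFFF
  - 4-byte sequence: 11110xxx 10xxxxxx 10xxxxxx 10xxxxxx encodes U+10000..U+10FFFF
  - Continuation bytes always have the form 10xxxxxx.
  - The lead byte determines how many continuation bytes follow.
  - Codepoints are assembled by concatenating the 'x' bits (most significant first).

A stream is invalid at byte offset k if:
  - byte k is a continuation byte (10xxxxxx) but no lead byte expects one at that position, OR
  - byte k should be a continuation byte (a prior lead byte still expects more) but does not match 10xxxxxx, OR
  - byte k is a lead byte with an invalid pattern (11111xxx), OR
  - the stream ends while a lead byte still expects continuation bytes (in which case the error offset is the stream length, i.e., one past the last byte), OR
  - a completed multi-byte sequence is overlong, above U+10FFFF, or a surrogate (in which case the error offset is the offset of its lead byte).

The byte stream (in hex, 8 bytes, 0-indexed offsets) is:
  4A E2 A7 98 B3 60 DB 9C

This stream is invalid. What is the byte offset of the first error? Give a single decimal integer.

Answer: 4

Derivation:
Byte[0]=4A: 1-byte ASCII. cp=U+004A
Byte[1]=E2: 3-byte lead, need 2 cont bytes. acc=0x2
Byte[2]=A7: continuation. acc=(acc<<6)|0x27=0xA7
Byte[3]=98: continuation. acc=(acc<<6)|0x18=0x29D8
Completed: cp=U+29D8 (starts at byte 1)
Byte[4]=B3: INVALID lead byte (not 0xxx/110x/1110/11110)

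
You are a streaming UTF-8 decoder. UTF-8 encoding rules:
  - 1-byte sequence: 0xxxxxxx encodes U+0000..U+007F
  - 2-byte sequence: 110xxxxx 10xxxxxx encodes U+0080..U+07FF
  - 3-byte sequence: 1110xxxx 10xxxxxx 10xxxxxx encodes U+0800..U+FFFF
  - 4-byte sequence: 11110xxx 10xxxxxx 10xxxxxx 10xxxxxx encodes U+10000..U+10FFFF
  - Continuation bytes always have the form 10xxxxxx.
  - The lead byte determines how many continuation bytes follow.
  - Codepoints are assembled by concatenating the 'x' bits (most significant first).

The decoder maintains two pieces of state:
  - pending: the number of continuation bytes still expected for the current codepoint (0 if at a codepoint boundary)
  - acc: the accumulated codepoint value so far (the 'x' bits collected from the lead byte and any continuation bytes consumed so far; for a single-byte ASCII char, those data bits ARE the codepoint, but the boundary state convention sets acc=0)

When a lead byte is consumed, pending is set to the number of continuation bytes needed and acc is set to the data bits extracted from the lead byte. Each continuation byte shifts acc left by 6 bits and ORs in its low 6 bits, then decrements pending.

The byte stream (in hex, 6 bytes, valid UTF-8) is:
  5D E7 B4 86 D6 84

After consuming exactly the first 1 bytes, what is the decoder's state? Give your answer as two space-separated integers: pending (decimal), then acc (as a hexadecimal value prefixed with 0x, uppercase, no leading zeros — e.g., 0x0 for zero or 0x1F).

Byte[0]=5D: 1-byte. pending=0, acc=0x0

Answer: 0 0x0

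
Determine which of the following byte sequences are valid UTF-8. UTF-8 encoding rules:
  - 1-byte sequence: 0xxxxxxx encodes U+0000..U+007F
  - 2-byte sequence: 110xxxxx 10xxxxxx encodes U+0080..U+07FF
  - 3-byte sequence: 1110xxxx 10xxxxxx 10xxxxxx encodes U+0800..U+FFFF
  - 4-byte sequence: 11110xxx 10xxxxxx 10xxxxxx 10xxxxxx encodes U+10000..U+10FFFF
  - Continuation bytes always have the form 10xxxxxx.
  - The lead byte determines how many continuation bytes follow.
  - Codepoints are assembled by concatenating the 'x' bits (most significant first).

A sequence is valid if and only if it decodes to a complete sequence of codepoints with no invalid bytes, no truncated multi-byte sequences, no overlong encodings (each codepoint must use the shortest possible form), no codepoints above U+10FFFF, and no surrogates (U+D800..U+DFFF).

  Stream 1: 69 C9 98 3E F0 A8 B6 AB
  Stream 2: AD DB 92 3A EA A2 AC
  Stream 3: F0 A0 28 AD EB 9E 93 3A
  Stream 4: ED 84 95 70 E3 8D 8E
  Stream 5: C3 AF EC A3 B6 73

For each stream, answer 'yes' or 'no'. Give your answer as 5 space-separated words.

Answer: yes no no yes yes

Derivation:
Stream 1: decodes cleanly. VALID
Stream 2: error at byte offset 0. INVALID
Stream 3: error at byte offset 2. INVALID
Stream 4: decodes cleanly. VALID
Stream 5: decodes cleanly. VALID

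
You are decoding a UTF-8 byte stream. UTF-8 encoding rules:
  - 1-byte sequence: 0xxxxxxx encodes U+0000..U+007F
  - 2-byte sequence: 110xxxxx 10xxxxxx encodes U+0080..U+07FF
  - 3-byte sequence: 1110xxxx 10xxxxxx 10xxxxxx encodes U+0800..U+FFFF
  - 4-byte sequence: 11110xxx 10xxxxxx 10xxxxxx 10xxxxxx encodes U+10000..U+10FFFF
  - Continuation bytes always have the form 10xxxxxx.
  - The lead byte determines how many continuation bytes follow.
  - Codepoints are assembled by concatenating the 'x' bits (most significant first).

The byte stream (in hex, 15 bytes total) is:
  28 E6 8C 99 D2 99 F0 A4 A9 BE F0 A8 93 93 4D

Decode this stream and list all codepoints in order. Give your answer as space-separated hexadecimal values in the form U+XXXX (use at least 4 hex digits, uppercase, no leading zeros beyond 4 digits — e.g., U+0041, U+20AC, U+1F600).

Byte[0]=28: 1-byte ASCII. cp=U+0028
Byte[1]=E6: 3-byte lead, need 2 cont bytes. acc=0x6
Byte[2]=8C: continuation. acc=(acc<<6)|0x0C=0x18C
Byte[3]=99: continuation. acc=(acc<<6)|0x19=0x6319
Completed: cp=U+6319 (starts at byte 1)
Byte[4]=D2: 2-byte lead, need 1 cont bytes. acc=0x12
Byte[5]=99: continuation. acc=(acc<<6)|0x19=0x499
Completed: cp=U+0499 (starts at byte 4)
Byte[6]=F0: 4-byte lead, need 3 cont bytes. acc=0x0
Byte[7]=A4: continuation. acc=(acc<<6)|0x24=0x24
Byte[8]=A9: continuation. acc=(acc<<6)|0x29=0x929
Byte[9]=BE: continuation. acc=(acc<<6)|0x3E=0x24A7E
Completed: cp=U+24A7E (starts at byte 6)
Byte[10]=F0: 4-byte lead, need 3 cont bytes. acc=0x0
Byte[11]=A8: continuation. acc=(acc<<6)|0x28=0x28
Byte[12]=93: continuation. acc=(acc<<6)|0x13=0xA13
Byte[13]=93: continuation. acc=(acc<<6)|0x13=0x284D3
Completed: cp=U+284D3 (starts at byte 10)
Byte[14]=4D: 1-byte ASCII. cp=U+004D

Answer: U+0028 U+6319 U+0499 U+24A7E U+284D3 U+004D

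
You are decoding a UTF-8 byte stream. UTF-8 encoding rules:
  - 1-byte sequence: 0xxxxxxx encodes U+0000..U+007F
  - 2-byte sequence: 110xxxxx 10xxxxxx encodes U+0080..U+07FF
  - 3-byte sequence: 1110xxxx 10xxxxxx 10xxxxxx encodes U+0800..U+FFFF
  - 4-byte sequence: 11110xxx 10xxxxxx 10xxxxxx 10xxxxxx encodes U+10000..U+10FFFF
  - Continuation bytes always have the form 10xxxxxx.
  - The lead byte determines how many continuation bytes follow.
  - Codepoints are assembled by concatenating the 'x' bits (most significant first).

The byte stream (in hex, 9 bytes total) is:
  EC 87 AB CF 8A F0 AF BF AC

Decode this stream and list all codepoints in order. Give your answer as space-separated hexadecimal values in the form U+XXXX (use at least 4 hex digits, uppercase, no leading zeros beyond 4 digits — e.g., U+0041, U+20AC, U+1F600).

Answer: U+C1EB U+03CA U+2FFEC

Derivation:
Byte[0]=EC: 3-byte lead, need 2 cont bytes. acc=0xC
Byte[1]=87: continuation. acc=(acc<<6)|0x07=0x307
Byte[2]=AB: continuation. acc=(acc<<6)|0x2B=0xC1EB
Completed: cp=U+C1EB (starts at byte 0)
Byte[3]=CF: 2-byte lead, need 1 cont bytes. acc=0xF
Byte[4]=8A: continuation. acc=(acc<<6)|0x0A=0x3CA
Completed: cp=U+03CA (starts at byte 3)
Byte[5]=F0: 4-byte lead, need 3 cont bytes. acc=0x0
Byte[6]=AF: continuation. acc=(acc<<6)|0x2F=0x2F
Byte[7]=BF: continuation. acc=(acc<<6)|0x3F=0xBFF
Byte[8]=AC: continuation. acc=(acc<<6)|0x2C=0x2FFEC
Completed: cp=U+2FFEC (starts at byte 5)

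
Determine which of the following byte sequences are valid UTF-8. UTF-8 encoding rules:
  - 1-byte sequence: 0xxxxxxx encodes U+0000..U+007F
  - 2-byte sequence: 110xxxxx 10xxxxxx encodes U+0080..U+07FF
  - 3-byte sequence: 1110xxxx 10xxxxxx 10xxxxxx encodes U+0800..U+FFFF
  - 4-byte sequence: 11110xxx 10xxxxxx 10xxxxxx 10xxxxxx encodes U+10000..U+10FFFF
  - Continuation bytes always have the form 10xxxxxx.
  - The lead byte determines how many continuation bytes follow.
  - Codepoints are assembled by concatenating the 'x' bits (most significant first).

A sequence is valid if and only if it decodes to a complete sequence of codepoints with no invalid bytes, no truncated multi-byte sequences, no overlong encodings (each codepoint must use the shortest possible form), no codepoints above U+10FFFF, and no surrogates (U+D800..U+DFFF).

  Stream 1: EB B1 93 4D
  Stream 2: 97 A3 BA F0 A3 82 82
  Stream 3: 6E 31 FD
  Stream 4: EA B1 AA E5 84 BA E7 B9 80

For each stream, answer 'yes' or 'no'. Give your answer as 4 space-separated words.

Stream 1: decodes cleanly. VALID
Stream 2: error at byte offset 0. INVALID
Stream 3: error at byte offset 2. INVALID
Stream 4: decodes cleanly. VALID

Answer: yes no no yes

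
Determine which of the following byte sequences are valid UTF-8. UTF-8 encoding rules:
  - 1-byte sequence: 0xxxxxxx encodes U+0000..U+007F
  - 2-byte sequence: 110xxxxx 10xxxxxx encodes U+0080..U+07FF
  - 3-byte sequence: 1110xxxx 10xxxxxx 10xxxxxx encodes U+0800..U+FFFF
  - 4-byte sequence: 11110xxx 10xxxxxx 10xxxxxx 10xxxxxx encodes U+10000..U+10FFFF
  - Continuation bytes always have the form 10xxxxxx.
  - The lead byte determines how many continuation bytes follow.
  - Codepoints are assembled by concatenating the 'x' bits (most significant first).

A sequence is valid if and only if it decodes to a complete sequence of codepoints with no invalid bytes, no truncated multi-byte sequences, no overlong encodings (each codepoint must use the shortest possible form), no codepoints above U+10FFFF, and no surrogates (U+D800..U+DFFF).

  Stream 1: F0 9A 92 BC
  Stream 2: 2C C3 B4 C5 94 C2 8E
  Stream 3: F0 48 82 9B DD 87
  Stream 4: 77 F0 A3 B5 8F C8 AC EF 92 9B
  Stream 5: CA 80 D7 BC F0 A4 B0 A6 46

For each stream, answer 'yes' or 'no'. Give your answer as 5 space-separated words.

Answer: yes yes no yes yes

Derivation:
Stream 1: decodes cleanly. VALID
Stream 2: decodes cleanly. VALID
Stream 3: error at byte offset 1. INVALID
Stream 4: decodes cleanly. VALID
Stream 5: decodes cleanly. VALID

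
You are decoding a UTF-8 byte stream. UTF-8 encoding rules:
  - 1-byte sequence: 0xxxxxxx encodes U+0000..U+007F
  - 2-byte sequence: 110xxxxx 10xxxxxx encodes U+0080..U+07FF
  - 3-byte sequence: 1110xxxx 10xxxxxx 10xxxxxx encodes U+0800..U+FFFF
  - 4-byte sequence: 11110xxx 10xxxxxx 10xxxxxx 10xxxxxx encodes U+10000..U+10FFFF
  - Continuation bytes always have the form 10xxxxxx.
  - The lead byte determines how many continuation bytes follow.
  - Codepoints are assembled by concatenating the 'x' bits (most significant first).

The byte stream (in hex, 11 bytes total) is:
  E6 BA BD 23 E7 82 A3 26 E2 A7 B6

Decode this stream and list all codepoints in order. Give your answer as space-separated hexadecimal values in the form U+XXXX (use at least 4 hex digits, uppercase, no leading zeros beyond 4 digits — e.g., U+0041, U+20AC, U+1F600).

Answer: U+6EBD U+0023 U+70A3 U+0026 U+29F6

Derivation:
Byte[0]=E6: 3-byte lead, need 2 cont bytes. acc=0x6
Byte[1]=BA: continuation. acc=(acc<<6)|0x3A=0x1BA
Byte[2]=BD: continuation. acc=(acc<<6)|0x3D=0x6EBD
Completed: cp=U+6EBD (starts at byte 0)
Byte[3]=23: 1-byte ASCII. cp=U+0023
Byte[4]=E7: 3-byte lead, need 2 cont bytes. acc=0x7
Byte[5]=82: continuation. acc=(acc<<6)|0x02=0x1C2
Byte[6]=A3: continuation. acc=(acc<<6)|0x23=0x70A3
Completed: cp=U+70A3 (starts at byte 4)
Byte[7]=26: 1-byte ASCII. cp=U+0026
Byte[8]=E2: 3-byte lead, need 2 cont bytes. acc=0x2
Byte[9]=A7: continuation. acc=(acc<<6)|0x27=0xA7
Byte[10]=B6: continuation. acc=(acc<<6)|0x36=0x29F6
Completed: cp=U+29F6 (starts at byte 8)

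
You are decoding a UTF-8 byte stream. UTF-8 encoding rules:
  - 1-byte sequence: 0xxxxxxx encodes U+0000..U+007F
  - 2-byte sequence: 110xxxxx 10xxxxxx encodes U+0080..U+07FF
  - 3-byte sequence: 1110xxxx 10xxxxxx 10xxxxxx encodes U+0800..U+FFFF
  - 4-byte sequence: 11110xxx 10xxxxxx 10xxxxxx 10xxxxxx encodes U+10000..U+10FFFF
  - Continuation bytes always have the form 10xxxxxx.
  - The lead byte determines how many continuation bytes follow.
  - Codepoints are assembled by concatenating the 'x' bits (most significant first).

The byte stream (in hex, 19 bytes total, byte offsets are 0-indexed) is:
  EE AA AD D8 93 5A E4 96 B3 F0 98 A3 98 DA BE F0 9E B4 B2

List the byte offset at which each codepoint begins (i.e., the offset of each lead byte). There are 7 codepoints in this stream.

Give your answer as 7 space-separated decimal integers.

Answer: 0 3 5 6 9 13 15

Derivation:
Byte[0]=EE: 3-byte lead, need 2 cont bytes. acc=0xE
Byte[1]=AA: continuation. acc=(acc<<6)|0x2A=0x3AA
Byte[2]=AD: continuation. acc=(acc<<6)|0x2D=0xEAAD
Completed: cp=U+EAAD (starts at byte 0)
Byte[3]=D8: 2-byte lead, need 1 cont bytes. acc=0x18
Byte[4]=93: continuation. acc=(acc<<6)|0x13=0x613
Completed: cp=U+0613 (starts at byte 3)
Byte[5]=5A: 1-byte ASCII. cp=U+005A
Byte[6]=E4: 3-byte lead, need 2 cont bytes. acc=0x4
Byte[7]=96: continuation. acc=(acc<<6)|0x16=0x116
Byte[8]=B3: continuation. acc=(acc<<6)|0x33=0x45B3
Completed: cp=U+45B3 (starts at byte 6)
Byte[9]=F0: 4-byte lead, need 3 cont bytes. acc=0x0
Byte[10]=98: continuation. acc=(acc<<6)|0x18=0x18
Byte[11]=A3: continuation. acc=(acc<<6)|0x23=0x623
Byte[12]=98: continuation. acc=(acc<<6)|0x18=0x188D8
Completed: cp=U+188D8 (starts at byte 9)
Byte[13]=DA: 2-byte lead, need 1 cont bytes. acc=0x1A
Byte[14]=BE: continuation. acc=(acc<<6)|0x3E=0x6BE
Completed: cp=U+06BE (starts at byte 13)
Byte[15]=F0: 4-byte lead, need 3 cont bytes. acc=0x0
Byte[16]=9E: continuation. acc=(acc<<6)|0x1E=0x1E
Byte[17]=B4: continuation. acc=(acc<<6)|0x34=0x7B4
Byte[18]=B2: continuation. acc=(acc<<6)|0x32=0x1ED32
Completed: cp=U+1ED32 (starts at byte 15)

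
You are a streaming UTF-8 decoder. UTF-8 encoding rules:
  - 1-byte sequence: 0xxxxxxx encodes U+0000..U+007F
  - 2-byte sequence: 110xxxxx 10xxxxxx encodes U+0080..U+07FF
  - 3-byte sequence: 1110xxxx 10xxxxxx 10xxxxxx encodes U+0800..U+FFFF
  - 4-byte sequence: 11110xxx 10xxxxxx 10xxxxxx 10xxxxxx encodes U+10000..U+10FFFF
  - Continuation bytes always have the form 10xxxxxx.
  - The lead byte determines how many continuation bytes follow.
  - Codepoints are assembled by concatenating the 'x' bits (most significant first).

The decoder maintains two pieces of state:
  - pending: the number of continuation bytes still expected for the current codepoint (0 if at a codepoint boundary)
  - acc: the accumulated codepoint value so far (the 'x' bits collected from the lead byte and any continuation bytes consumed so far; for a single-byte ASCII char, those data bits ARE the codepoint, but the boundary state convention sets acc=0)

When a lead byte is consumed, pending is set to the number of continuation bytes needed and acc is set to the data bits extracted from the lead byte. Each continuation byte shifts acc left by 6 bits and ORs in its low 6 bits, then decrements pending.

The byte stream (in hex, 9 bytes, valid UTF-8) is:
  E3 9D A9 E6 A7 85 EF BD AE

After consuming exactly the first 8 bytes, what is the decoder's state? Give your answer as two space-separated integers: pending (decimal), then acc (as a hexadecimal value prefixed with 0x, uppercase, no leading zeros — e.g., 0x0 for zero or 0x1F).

Byte[0]=E3: 3-byte lead. pending=2, acc=0x3
Byte[1]=9D: continuation. acc=(acc<<6)|0x1D=0xDD, pending=1
Byte[2]=A9: continuation. acc=(acc<<6)|0x29=0x3769, pending=0
Byte[3]=E6: 3-byte lead. pending=2, acc=0x6
Byte[4]=A7: continuation. acc=(acc<<6)|0x27=0x1A7, pending=1
Byte[5]=85: continuation. acc=(acc<<6)|0x05=0x69C5, pending=0
Byte[6]=EF: 3-byte lead. pending=2, acc=0xF
Byte[7]=BD: continuation. acc=(acc<<6)|0x3D=0x3FD, pending=1

Answer: 1 0x3FD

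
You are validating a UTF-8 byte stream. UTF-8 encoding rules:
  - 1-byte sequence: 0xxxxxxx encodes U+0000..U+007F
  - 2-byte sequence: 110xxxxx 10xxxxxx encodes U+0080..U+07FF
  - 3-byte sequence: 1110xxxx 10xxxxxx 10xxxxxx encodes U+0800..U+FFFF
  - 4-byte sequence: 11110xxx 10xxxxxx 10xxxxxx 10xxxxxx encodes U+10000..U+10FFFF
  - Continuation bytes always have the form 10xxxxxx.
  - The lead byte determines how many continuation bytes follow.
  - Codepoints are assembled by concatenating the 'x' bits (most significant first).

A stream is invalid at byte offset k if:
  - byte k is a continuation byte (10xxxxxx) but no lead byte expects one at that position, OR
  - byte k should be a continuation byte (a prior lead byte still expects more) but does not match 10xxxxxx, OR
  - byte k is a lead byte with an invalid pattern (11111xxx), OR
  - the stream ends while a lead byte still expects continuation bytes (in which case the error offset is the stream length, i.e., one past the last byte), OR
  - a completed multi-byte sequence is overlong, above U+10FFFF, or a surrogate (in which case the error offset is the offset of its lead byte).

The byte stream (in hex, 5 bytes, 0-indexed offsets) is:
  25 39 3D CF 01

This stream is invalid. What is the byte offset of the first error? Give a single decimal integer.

Byte[0]=25: 1-byte ASCII. cp=U+0025
Byte[1]=39: 1-byte ASCII. cp=U+0039
Byte[2]=3D: 1-byte ASCII. cp=U+003D
Byte[3]=CF: 2-byte lead, need 1 cont bytes. acc=0xF
Byte[4]=01: expected 10xxxxxx continuation. INVALID

Answer: 4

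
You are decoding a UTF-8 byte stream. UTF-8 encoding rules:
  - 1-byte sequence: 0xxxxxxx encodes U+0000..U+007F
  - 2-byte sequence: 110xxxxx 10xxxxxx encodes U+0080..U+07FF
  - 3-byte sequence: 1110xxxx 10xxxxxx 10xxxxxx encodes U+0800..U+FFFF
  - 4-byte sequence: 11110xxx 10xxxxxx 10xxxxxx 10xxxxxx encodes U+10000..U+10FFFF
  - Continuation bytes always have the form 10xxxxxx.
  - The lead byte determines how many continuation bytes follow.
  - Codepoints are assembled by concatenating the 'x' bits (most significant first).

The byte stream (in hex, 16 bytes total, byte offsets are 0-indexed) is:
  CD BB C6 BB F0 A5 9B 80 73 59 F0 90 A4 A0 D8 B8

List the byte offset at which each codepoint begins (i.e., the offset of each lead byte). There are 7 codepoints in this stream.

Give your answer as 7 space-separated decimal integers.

Byte[0]=CD: 2-byte lead, need 1 cont bytes. acc=0xD
Byte[1]=BB: continuation. acc=(acc<<6)|0x3B=0x37B
Completed: cp=U+037B (starts at byte 0)
Byte[2]=C6: 2-byte lead, need 1 cont bytes. acc=0x6
Byte[3]=BB: continuation. acc=(acc<<6)|0x3B=0x1BB
Completed: cp=U+01BB (starts at byte 2)
Byte[4]=F0: 4-byte lead, need 3 cont bytes. acc=0x0
Byte[5]=A5: continuation. acc=(acc<<6)|0x25=0x25
Byte[6]=9B: continuation. acc=(acc<<6)|0x1B=0x95B
Byte[7]=80: continuation. acc=(acc<<6)|0x00=0x256C0
Completed: cp=U+256C0 (starts at byte 4)
Byte[8]=73: 1-byte ASCII. cp=U+0073
Byte[9]=59: 1-byte ASCII. cp=U+0059
Byte[10]=F0: 4-byte lead, need 3 cont bytes. acc=0x0
Byte[11]=90: continuation. acc=(acc<<6)|0x10=0x10
Byte[12]=A4: continuation. acc=(acc<<6)|0x24=0x424
Byte[13]=A0: continuation. acc=(acc<<6)|0x20=0x10920
Completed: cp=U+10920 (starts at byte 10)
Byte[14]=D8: 2-byte lead, need 1 cont bytes. acc=0x18
Byte[15]=B8: continuation. acc=(acc<<6)|0x38=0x638
Completed: cp=U+0638 (starts at byte 14)

Answer: 0 2 4 8 9 10 14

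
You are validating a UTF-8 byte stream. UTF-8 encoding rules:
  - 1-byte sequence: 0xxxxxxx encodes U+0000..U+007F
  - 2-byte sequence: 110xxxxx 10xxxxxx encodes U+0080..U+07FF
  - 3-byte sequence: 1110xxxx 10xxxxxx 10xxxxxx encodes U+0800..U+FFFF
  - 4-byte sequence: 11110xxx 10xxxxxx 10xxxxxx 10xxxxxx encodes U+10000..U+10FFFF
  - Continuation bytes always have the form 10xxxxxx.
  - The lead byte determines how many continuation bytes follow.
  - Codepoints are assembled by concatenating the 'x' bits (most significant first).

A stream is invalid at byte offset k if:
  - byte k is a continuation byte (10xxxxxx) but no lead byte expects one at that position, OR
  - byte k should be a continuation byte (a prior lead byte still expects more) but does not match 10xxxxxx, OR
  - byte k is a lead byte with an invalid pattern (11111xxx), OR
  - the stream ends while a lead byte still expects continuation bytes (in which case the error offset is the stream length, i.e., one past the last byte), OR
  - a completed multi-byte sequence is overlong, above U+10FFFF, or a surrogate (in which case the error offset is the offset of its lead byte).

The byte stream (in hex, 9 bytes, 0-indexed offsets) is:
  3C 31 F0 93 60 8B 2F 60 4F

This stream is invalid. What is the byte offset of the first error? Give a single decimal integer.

Answer: 4

Derivation:
Byte[0]=3C: 1-byte ASCII. cp=U+003C
Byte[1]=31: 1-byte ASCII. cp=U+0031
Byte[2]=F0: 4-byte lead, need 3 cont bytes. acc=0x0
Byte[3]=93: continuation. acc=(acc<<6)|0x13=0x13
Byte[4]=60: expected 10xxxxxx continuation. INVALID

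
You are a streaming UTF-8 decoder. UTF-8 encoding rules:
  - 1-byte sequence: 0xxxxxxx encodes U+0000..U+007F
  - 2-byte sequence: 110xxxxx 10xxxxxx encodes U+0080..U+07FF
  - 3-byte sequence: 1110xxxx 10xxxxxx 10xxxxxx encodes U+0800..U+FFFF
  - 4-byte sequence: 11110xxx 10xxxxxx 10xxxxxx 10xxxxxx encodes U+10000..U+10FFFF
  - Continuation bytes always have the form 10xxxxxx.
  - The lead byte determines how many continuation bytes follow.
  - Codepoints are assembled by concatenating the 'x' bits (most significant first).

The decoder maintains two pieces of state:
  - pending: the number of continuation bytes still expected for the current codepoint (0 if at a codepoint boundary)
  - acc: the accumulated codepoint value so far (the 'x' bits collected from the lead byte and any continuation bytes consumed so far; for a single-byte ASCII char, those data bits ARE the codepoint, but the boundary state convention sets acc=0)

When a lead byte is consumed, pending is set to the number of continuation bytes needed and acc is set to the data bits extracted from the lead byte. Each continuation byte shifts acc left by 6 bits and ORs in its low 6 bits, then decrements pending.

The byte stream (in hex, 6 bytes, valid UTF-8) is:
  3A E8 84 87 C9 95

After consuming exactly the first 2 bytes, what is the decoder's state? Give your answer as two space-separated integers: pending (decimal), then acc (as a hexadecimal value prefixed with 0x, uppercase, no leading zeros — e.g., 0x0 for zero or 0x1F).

Answer: 2 0x8

Derivation:
Byte[0]=3A: 1-byte. pending=0, acc=0x0
Byte[1]=E8: 3-byte lead. pending=2, acc=0x8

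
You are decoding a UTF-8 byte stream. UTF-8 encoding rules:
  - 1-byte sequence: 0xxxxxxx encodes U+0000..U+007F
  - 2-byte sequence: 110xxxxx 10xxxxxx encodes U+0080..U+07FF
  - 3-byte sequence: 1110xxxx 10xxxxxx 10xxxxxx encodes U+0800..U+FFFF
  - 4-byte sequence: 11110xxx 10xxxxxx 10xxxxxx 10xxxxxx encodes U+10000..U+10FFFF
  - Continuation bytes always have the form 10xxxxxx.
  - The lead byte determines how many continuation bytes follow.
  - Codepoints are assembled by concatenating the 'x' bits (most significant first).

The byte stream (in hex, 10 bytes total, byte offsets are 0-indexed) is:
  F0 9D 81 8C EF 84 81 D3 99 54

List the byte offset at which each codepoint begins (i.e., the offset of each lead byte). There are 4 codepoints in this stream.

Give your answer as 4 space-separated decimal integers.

Answer: 0 4 7 9

Derivation:
Byte[0]=F0: 4-byte lead, need 3 cont bytes. acc=0x0
Byte[1]=9D: continuation. acc=(acc<<6)|0x1D=0x1D
Byte[2]=81: continuation. acc=(acc<<6)|0x01=0x741
Byte[3]=8C: continuation. acc=(acc<<6)|0x0C=0x1D04C
Completed: cp=U+1D04C (starts at byte 0)
Byte[4]=EF: 3-byte lead, need 2 cont bytes. acc=0xF
Byte[5]=84: continuation. acc=(acc<<6)|0x04=0x3C4
Byte[6]=81: continuation. acc=(acc<<6)|0x01=0xF101
Completed: cp=U+F101 (starts at byte 4)
Byte[7]=D3: 2-byte lead, need 1 cont bytes. acc=0x13
Byte[8]=99: continuation. acc=(acc<<6)|0x19=0x4D9
Completed: cp=U+04D9 (starts at byte 7)
Byte[9]=54: 1-byte ASCII. cp=U+0054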